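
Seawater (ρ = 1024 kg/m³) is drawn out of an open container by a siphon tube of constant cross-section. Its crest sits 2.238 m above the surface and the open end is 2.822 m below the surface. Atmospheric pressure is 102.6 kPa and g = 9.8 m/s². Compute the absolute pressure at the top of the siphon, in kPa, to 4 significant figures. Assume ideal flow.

51.82 kPa

From the surface to the outlet (both open to atmosphere, surface at rest): v = √(2g·h_out) = √(2·9.8·2.822) = 7.437 m/s.
The bore is uniform, so the speed at the crest is the same v. Bernoulli surface→crest: P_atm = P_top + ½ρv² + ρg·h_top.
P_top = 102600 − ½·1024·7.437² − 1024·9.8·2.238 = 51820 Pa.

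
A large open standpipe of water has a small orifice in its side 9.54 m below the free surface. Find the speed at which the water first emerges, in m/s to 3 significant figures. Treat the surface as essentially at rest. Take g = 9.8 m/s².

v ≈ 13.7 m/s

With the surface at rest and both surface and jet at atmospheric pressure, Bernoulli gives ρg h = ½ρv², so v = √(2gh) = √(2·9.8·9.54) = 13.7 m/s.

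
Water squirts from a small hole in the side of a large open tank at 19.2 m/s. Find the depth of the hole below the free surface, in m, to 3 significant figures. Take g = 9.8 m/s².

Inverting v = √(2gh) gives h = v² / 2g.
h = 19.2²/(2·9.8) = 369/19.60 = 18.8 m.

h = 18.8 m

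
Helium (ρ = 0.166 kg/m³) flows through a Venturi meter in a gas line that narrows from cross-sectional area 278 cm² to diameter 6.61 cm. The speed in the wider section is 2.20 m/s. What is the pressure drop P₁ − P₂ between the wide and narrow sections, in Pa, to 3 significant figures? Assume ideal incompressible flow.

26.0 Pa

By continuity, v₂ = v₁·A₁/A₂ = 2.20·(278/34.3) = 17.8 m/s.
Along the horizontal streamline, P + ½ρv² is constant.
P₁ − P₂ = ½·0.166·(17.8² − 2.20²) = ½·0.166·313 = 26.0 Pa.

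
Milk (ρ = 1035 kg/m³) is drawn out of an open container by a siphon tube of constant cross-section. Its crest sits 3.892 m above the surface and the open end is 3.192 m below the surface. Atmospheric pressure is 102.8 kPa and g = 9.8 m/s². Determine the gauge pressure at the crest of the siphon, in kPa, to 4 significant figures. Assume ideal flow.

Bernoulli surface→outlet gives ½v² = g·h_out, so v = √(2·9.8·3.192) = 7.910 m/s.
Continuity keeps v the same throughout the tube; from surface to crest, P_atm + 0 = P_top + ½ρv² + ρg·h_top.
P_top = 102800 − ½·1035·7.910² − 1035·9.8·3.892 = 30950 Pa. So P_gauge = P_top − P_atm = -71850 Pa.

P_gauge ≈ -71.85 kPa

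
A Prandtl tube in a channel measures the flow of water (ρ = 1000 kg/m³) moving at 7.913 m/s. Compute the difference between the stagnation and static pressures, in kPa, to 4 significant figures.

ΔP ≈ 31.31 kPa

The dynamic pressure equals the rise in static pressure at the stagnation point: ΔP = ½ρv².
ΔP = ½·1000·7.913² = 31310 Pa.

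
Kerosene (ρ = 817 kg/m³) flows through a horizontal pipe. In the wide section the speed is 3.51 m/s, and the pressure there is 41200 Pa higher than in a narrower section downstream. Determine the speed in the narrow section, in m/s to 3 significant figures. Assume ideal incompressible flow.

With h₁ = h₂, rearranging Bernoulli gives v₂ = √(v₁² + 2ΔP/ρ).
v₂ = √(3.51² + 2·41200/817) = √(12.3 + 101) = 10.6 m/s.

v₂ = 10.6 m/s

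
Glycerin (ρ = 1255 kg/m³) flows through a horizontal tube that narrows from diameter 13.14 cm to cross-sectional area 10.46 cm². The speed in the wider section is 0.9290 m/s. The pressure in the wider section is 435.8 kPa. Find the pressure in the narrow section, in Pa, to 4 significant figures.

By continuity, v₂ = v₁·A₁/A₂ = 0.9290·(135.6/10.46) = 12.04 m/s.
The pipe is horizontal, so Bernoulli reduces to P₁ + ½ρv₁² = P₂ + ½ρv₂².
P₂ = P₁ − ½ρ(v₂² − v₁²) = 435800 − ½·1255·(12.04² − 0.9290²) = 435800 − 90480 = 345300 Pa.

345300 Pa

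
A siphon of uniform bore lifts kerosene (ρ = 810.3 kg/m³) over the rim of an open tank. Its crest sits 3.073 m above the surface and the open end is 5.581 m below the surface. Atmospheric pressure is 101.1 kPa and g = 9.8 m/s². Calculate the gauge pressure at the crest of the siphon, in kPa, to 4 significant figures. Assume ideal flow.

P_gauge = -68.72 kPa

The outlet speed comes from Torricelli: v = √(2g·5.581) = 10.46 m/s.
Continuity keeps v the same throughout the tube; from surface to crest, P_atm + 0 = P_top + ½ρv² + ρg·h_top.
P_top = 101100 − ½·810.3·10.46² − 810.3·9.8·3.073 = 32380 Pa. So P_gauge = P_top − P_atm = -68720 Pa.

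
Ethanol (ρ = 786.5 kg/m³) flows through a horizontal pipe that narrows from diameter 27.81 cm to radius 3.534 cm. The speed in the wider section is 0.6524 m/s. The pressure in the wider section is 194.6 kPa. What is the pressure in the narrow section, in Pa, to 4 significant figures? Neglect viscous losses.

By continuity, v₂ = v₁·A₁/A₂ = 0.6524·(607.4/39.24) = 10.10 m/s.
Bernoulli (h₁ = h₂): P₁ − P₂ = ½ρ(v₂² − v₁²).
P₂ = P₁ − ½ρ(v₂² − v₁²) = 194600 − ½·786.5·(10.10² − 0.6524²) = 194600 − 39950 = 154700 Pa.

P₂ ≈ 154700 Pa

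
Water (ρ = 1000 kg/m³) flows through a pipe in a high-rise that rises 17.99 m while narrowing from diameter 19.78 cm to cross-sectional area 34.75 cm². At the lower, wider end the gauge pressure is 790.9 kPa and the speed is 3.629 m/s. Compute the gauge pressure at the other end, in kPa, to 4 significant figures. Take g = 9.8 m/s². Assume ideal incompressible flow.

P₂ = 106.3 kPa

By continuity, v₂ = v₁·A₁/A₂ = 3.629·(307.3/34.75) = 32.09 m/s.
Energy conservation along the streamline gives P₂ = P₁ − ½ρ(v₂² − v₁²) − ρg(h₂ − h₁).
P₂ = 790900 + ½·1000·(3.629² − 32.09²) − 1000·9.8·(+17.99) = 790900 + (-508300) − (176300) = 106300 Pa.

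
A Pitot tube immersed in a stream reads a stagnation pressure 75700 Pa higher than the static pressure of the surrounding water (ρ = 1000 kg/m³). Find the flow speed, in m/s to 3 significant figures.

At the stagnation point the flow is brought to rest, so Bernoulli gives P_stag − P_static = ½ρv².
v = √(2ΔP/ρ) = √(2·75700/1000) = 12.3 m/s.

v ≈ 12.3 m/s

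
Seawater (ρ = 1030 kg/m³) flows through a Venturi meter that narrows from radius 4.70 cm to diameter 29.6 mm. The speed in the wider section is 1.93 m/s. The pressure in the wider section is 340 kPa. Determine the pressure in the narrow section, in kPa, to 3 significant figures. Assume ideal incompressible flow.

147 kPa

Continuity gives A₁v₁ = A₂v₂, so v₂ = (69.4 cm²)/(6.88 cm²) × 1.93 m/s = 19.5 m/s.
With no height change, Bernoulli's equation is P₁ + ½ρv₁² = P₂ + ½ρv₂².
P₂ = P₁ − ½ρ(v₂² − v₁²) = 340000 − ½·1030·(19.5² − 1.93²) = 340000 − 193000 = 147000 Pa.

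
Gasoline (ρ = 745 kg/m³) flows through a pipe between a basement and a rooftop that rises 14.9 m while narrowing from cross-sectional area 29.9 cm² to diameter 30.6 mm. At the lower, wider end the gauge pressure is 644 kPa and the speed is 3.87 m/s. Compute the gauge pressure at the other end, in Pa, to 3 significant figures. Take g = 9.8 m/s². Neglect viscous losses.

P₂ ≈ 449000 Pa

Continuity gives A₁v₁ = A₂v₂, so v₂ = (29.9 cm²)/(7.35 cm²) × 3.87 m/s = 15.7 m/s.
Applying Bernoulli between the two ends and solving for P₂: P₂ = P₁ + ½ρ(v₁² − v₂²) − ρgΔh.
P₂ = 644000 + ½·745·(3.87² − 15.7²) − 745·9.8·(+14.9) = 644000 + (-86600) − (109000) = 449000 Pa.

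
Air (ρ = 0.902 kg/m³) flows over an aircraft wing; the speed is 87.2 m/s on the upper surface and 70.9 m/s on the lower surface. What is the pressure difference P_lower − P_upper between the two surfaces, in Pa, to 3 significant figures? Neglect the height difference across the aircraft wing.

ΔP ≈ 1160 Pa

The pressure is lower where the speed is higher: ΔP = ½ρ(v_up² − v_low²).
ΔP = ½·0.902·(87.2² − 70.9²) = 1160 Pa.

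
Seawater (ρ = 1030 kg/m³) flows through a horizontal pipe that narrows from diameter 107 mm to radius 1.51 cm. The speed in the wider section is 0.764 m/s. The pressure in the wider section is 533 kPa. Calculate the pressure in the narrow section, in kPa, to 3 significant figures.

The volume flow rate is constant, so v₂ = (A₁/A₂)v₁ = (89.9/7.16)·0.764 = 9.59 m/s.
Bernoulli (h₁ = h₂): P₁ − P₂ = ½ρ(v₂² − v₁²).
P₂ = P₁ − ½ρ(v₂² − v₁²) = 533000 − ½·1030·(9.59² − 0.764²) = 533000 − 47100 = 486000 Pa.

P₂ ≈ 486 kPa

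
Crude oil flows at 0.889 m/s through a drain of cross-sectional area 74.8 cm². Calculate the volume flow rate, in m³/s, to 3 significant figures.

0.00665 m³/s

Q = A·v = 0.00748 m² × 0.889 m/s = 0.00665 m³/s.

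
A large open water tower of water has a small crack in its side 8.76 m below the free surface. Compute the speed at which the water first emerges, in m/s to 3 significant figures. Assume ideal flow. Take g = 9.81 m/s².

13.1 m/s

Torricelli's result v = √(2gh) gives v = √(2·9.81·8.76) = 13.1 m/s.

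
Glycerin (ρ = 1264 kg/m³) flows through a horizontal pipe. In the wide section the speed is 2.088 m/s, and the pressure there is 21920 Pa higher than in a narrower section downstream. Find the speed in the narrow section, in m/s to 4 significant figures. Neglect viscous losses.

Horizontal Bernoulli: P₁ + ½ρv₁² = P₂ + ½ρv₂², so v₂² = v₁² + 2(P₁ − P₂)/ρ.
v₂ = √(2.088² + 2·21920/1264) = √(4.360 + 34.68) = 6.248 m/s.

v₂ ≈ 6.248 m/s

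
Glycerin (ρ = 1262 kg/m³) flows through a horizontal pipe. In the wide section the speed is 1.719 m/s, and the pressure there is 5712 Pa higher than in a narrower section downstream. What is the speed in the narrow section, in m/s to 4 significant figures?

Along the level pipe P + ½ρv² is conserved, hence v₂² = v₁² + 2(P₁ − P₂)/ρ.
v₂ = √(1.719² + 2·5712/1262) = √(2.955 + 9.052) = 3.465 m/s.

v₂ ≈ 3.465 m/s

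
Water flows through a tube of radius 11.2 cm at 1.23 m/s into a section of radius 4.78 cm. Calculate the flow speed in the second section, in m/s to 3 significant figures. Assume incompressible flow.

Mass conservation (A₁v₁ = A₂v₂) gives v₂ = 1.23 × 394/71.8 = 6.75 m/s.

v₂ ≈ 6.75 m/s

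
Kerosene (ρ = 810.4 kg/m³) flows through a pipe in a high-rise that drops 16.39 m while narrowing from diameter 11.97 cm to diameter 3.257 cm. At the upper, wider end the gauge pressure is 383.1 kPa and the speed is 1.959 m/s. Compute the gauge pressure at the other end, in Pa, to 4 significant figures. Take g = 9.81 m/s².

The volume flow rate is constant, so v₂ = (A₁/A₂)v₁ = (112.5/8.332)·1.959 = 26.46 m/s.
Applying Bernoulli between the two ends and solving for P₂: P₂ = P₁ + ½ρ(v₁² − v₂²) − ρgΔh.
P₂ = 383100 + ½·810.4·(1.959² − 26.46²) − 810.4·9.81·(−16.39) = 383100 + (-282100) − (-130300) = 231300 Pa.

P₂ ≈ 231300 Pa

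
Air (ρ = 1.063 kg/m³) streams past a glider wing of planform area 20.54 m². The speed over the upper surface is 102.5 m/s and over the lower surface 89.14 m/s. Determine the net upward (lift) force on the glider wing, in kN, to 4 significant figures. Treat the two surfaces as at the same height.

The faster flow above has the lower pressure; Bernoulli (same height) gives ΔP = ½ρ(v_up² − v_low²).
ΔP = ½·1.063·(102.5² − 89.14²) = 1361 Pa.
Lift = ΔP · A = 1361 × 20.54 = 27950 N.

F ≈ 27.95 kN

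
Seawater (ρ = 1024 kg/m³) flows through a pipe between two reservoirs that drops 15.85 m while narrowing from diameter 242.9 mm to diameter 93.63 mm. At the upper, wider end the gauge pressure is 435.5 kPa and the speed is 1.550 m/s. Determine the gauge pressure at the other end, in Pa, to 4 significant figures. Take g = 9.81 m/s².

The volume flow rate is constant, so v₂ = (A₁/A₂)v₁ = (463.4/68.85)·1.550 = 10.43 m/s.
Energy conservation along the streamline gives P₂ = P₁ − ½ρ(v₂² − v₁²) − ρg(h₂ − h₁).
P₂ = 435500 + ½·1024·(1.550² − 10.43²) − 1024·9.81·(−15.85) = 435500 + (-54490) − (-159200) = 540200 Pa.

P₂ ≈ 540200 Pa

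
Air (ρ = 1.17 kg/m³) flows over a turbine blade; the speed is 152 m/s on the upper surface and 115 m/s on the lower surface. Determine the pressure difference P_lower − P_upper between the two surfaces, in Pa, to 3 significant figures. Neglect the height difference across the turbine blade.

ΔP ≈ 5780 Pa

The pressure is lower where the speed is higher: ΔP = ½ρ(v_up² − v_low²).
ΔP = ½·1.17·(152² − 115²) = 5780 Pa.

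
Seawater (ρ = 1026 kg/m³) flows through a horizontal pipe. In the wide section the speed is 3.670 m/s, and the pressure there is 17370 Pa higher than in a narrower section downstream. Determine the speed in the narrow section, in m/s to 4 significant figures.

With h₁ = h₂, rearranging Bernoulli gives v₂ = √(v₁² + 2ΔP/ρ).
v₂ = √(3.670² + 2·17370/1026) = √(13.47 + 33.86) = 6.880 m/s.

v₂ = 6.880 m/s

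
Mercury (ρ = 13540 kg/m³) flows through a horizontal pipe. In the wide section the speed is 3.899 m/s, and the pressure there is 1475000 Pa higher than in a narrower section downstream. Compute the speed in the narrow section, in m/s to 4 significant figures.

Along the level pipe P + ½ρv² is conserved, hence v₂² = v₁² + 2(P₁ − P₂)/ρ.
v₂ = √(3.899² + 2·1475000/13540) = √(15.20 + 217.9) = 15.27 m/s.

v₂ ≈ 15.27 m/s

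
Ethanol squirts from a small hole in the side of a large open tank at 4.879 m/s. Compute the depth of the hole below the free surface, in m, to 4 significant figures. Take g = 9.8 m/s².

Torricelli: v = √(2gh), so h = v²/(2g).
h = 4.879²/(2·9.8) = 23.80/19.60 = 1.215 m.

h = 1.215 m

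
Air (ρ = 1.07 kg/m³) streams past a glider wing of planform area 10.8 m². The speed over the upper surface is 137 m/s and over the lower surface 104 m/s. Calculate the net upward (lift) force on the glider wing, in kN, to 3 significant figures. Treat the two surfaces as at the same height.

46.0 kN

With equal heights on the two surfaces, Bernoulli gives P_lower − P_upper = ½ρ(v_upper² − v_lower²).
ΔP = ½·1.07·(137² − 104²) = 4250 Pa.
Lift = ΔP · A = 4250 × 10.8 = 46000 N.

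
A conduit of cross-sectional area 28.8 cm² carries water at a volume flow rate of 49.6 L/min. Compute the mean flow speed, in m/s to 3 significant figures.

v ≈ 0.287 m/s

Q = 49.6 L/min = 0.000827 m³/s.
v = Q/A = 0.000827 / 0.00288 = 0.287 m/s.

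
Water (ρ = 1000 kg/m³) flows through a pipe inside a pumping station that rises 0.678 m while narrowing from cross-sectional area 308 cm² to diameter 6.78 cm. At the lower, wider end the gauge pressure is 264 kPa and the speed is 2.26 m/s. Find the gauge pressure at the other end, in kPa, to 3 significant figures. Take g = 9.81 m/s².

74.0 kPa

By continuity, v₂ = v₁·A₁/A₂ = 2.26·(308/36.1) = 19.3 m/s.
Applying Bernoulli between the two ends and solving for P₂: P₂ = P₁ + ½ρ(v₁² − v₂²) − ρgΔh.
P₂ = 264000 + ½·1000·(2.26² − 19.3²) − 1000·9.81·(+0.678) = 264000 + (-183000) − (6650) = 74000 Pa.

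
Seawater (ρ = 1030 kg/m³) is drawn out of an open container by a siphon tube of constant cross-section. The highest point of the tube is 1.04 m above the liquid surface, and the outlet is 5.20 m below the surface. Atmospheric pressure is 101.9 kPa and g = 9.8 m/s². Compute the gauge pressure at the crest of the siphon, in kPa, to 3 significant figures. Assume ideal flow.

From the surface to the outlet (both open to atmosphere, surface at rest): v = √(2g·h_out) = √(2·9.8·5.20) = 10.1 m/s.
With constant cross-section the crest speed equals v; applying Bernoulli from the surface up to the crest, P_top = P_atm − ½ρv² − ρg·h_top.
P_top = 101900 − ½·1030·10.1² − 1030·9.8·1.04 = 38900 Pa. So P_gauge = P_top − P_atm = -63000 Pa.

P_gauge = -63.0 kPa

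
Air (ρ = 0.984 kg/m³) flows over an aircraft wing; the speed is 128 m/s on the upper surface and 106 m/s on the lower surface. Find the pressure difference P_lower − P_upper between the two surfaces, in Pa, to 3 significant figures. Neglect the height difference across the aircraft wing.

ΔP ≈ 2530 Pa

Bernoulli (same height): P_lower − P_upper = ½ρ(v_upper² − v_lower²).
ΔP = ½·0.984·(128² − 106²) = 2530 Pa.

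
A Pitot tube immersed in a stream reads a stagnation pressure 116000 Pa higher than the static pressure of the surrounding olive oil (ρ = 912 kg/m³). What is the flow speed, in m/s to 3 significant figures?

Bernoulli between the free stream and the stagnation point: ½ρv² = P_stag − P_static.
v = √(2ΔP/ρ) = √(2·116000/912) = 15.9 m/s.

v ≈ 15.9 m/s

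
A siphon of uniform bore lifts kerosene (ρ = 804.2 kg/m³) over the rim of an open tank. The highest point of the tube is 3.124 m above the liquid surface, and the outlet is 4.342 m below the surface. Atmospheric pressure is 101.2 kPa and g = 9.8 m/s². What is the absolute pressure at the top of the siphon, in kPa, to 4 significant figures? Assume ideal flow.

42.36 kPa

From the surface to the outlet (both open to atmosphere, surface at rest): v = √(2g·h_out) = √(2·9.8·4.342) = 9.225 m/s.
With constant cross-section the crest speed equals v; applying Bernoulli from the surface up to the crest, P_top = P_atm − ½ρv² − ρg·h_top.
P_top = 101200 − ½·804.2·9.225² − 804.2·9.8·3.124 = 42360 Pa.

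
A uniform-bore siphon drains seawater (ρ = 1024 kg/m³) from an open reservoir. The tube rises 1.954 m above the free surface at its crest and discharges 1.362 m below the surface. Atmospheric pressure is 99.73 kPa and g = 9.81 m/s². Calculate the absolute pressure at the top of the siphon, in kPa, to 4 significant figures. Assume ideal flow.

From the surface to the outlet (both open to atmosphere, surface at rest): v = √(2g·h_out) = √(2·9.81·1.362) = 5.169 m/s.
The bore is uniform, so the speed at the crest is the same v. Bernoulli surface→crest: P_atm = P_top + ½ρv² + ρg·h_top.
P_top = 99730 − ½·1024·5.169² − 1024·9.81·1.954 = 66420 Pa.

66.42 kPa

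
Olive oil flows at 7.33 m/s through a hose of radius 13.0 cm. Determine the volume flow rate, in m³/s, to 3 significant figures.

Q ≈ 0.389 m³/s

Q = A·v = 0.0531 m² × 7.33 m/s = 0.389 m³/s.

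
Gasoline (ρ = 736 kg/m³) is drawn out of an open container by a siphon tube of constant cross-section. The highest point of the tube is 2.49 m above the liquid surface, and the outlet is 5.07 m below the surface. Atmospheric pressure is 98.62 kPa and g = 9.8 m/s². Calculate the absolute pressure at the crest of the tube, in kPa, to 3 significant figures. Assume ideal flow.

P_top = 44.1 kPa

Bernoulli surface→outlet gives ½v² = g·h_out, so v = √(2·9.8·5.07) = 9.97 m/s.
The bore is uniform, so the speed at the crest is the same v. Bernoulli surface→crest: P_atm = P_top + ½ρv² + ρg·h_top.
P_top = 98620 − ½·736·9.97² − 736·9.8·2.49 = 44100 Pa.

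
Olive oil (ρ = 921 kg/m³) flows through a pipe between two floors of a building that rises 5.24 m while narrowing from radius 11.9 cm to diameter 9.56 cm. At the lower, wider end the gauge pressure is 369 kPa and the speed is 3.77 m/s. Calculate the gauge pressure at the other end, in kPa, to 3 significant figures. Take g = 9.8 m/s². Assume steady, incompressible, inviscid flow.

Continuity gives A₁v₁ = A₂v₂, so v₂ = (445 cm²)/(71.8 cm²) × 3.77 m/s = 23.4 m/s.
Applying Bernoulli between the two ends and solving for P₂: P₂ = P₁ + ½ρ(v₁² − v₂²) − ρgΔh.
P₂ = 369000 + ½·921·(3.77² − 23.4²) − 921·9.8·(+5.24) = 369000 + (-245000) − (47300) = 76800 Pa.

76.8 kPa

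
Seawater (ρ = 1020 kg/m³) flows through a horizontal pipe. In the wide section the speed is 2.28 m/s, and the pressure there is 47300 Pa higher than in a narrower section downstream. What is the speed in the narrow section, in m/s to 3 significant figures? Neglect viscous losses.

v₂ ≈ 9.90 m/s

With h₁ = h₂, rearranging Bernoulli gives v₂ = √(v₁² + 2ΔP/ρ).
v₂ = √(2.28² + 2·47300/1020) = √(5.20 + 92.7) = 9.90 m/s.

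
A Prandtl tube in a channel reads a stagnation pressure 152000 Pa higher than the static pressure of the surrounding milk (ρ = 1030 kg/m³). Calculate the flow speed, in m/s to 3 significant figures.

The dynamic pressure equals the rise in static pressure at the stagnation point: ΔP = ½ρv².
v = √(2ΔP/ρ) = √(2·152000/1030) = 17.2 m/s.

v ≈ 17.2 m/s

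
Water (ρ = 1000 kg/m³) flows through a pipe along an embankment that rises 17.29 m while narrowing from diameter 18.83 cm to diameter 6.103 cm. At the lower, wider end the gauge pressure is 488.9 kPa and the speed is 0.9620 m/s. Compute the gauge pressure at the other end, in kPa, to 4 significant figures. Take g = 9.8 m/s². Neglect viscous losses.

By continuity, v₂ = v₁·A₁/A₂ = 0.9620·(278.5/29.25) = 9.158 m/s.
Applying Bernoulli between the two ends and solving for P₂: P₂ = P₁ + ½ρ(v₁² − v₂²) − ρgΔh.
P₂ = 488900 + ½·1000·(0.9620² − 9.158²) − 1000·9.8·(+17.29) = 488900 + (-41470) − (169400) = 278000 Pa.

P₂ = 278.0 kPa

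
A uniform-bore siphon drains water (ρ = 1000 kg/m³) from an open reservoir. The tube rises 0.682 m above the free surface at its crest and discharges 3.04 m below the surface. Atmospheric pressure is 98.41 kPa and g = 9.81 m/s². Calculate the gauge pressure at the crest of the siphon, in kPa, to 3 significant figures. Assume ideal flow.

P_gauge = -36.5 kPa

Bernoulli surface→outlet gives ½v² = g·h_out, so v = √(2·9.81·3.04) = 7.72 m/s.
The bore is uniform, so the speed at the crest is the same v. Bernoulli surface→crest: P_atm = P_top + ½ρv² + ρg·h_top.
P_top = 98410 − ½·1000·7.72² − 1000·9.81·0.682 = 61900 Pa. So P_gauge = P_top − P_atm = -36500 Pa.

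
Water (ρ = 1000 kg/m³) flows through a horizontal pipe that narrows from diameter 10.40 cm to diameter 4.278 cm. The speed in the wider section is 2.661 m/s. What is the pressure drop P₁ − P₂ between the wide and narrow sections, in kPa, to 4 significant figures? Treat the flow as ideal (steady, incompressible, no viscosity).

120.1 kPa

By continuity, v₂ = v₁·A₁/A₂ = 2.661·(84.95/14.37) = 15.73 m/s.
Along the horizontal streamline, P + ½ρv² is constant.
P₁ − P₂ = ½·1000·(15.73² − 2.661²) = ½·1000·240.2 = 120100 Pa.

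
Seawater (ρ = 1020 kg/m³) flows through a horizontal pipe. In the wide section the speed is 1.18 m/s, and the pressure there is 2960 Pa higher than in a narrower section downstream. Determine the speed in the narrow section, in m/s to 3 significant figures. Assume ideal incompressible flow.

v₂ = 2.68 m/s

Horizontal Bernoulli: P₁ + ½ρv₁² = P₂ + ½ρv₂², so v₂² = v₁² + 2(P₁ − P₂)/ρ.
v₂ = √(1.18² + 2·2960/1020) = √(1.39 + 5.80) = 2.68 m/s.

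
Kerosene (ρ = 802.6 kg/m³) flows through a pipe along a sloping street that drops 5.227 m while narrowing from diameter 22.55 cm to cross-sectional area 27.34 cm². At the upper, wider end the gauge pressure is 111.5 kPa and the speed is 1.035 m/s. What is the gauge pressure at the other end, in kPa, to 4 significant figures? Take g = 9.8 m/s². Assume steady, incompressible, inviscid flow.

Mass conservation (A₁v₁ = A₂v₂) gives v₂ = 1.035 × 399.4/27.34 = 15.12 m/s.
Energy conservation along the streamline gives P₂ = P₁ − ½ρ(v₂² − v₁²) − ρg(h₂ − h₁).
P₂ = 111500 + ½·802.6·(1.035² − 15.12²) − 802.6·9.8·(−5.227) = 111500 + (-91300) − (-41110) = 61310 Pa.

61.31 kPa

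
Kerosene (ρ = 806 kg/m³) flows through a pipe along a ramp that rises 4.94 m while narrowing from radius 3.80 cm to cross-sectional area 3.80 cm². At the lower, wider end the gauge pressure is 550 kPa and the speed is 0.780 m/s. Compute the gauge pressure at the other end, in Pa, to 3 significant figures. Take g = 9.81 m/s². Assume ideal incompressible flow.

By continuity, v₂ = v₁·A₁/A₂ = 0.780·(45.4/3.80) = 9.31 m/s.
Applying Bernoulli between the two ends and solving for P₂: P₂ = P₁ + ½ρ(v₁² − v₂²) − ρgΔh.
P₂ = 550000 + ½·806·(0.780² − 9.31²) − 806·9.81·(+4.94) = 550000 + (-34700) − (39100) = 476000 Pa.

476000 Pa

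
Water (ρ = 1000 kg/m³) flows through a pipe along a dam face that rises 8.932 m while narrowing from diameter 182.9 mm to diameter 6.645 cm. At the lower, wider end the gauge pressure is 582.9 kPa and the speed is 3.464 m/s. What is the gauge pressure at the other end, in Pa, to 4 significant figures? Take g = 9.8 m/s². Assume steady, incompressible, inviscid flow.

Mass conservation (A₁v₁ = A₂v₂) gives v₂ = 3.464 × 262.7/34.68 = 26.24 m/s.
Energy conservation along the streamline gives P₂ = P₁ − ½ρ(v₂² − v₁²) − ρg(h₂ − h₁).
P₂ = 582900 + ½·1000·(3.464² − 26.24²) − 1000·9.8·(+8.932) = 582900 + (-338400) − (87530) = 157000 Pa.

P₂ ≈ 157000 Pa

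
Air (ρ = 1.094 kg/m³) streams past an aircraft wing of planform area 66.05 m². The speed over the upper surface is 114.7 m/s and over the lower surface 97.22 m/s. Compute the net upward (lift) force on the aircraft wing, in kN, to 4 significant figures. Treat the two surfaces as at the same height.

F ≈ 133.8 kN

From P + ½ρv² = const at equal height, P_low − P_up = ½ρ(v_up² − v_low²).
ΔP = ½·1.094·(114.7² − 97.22²) = 2026 Pa.
Lift = ΔP · A = 2026 × 66.05 = 133800 N.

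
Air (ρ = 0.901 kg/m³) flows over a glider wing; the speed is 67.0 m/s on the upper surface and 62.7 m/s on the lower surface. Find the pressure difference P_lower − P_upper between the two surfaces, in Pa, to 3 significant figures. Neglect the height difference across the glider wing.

ΔP = 251 Pa

With negligible Δh, P + ½ρv² is constant, so P_low − P_up = ½ρ(v_up² − v_low²).
ΔP = ½·0.901·(67.0² − 62.7²) = 251 Pa.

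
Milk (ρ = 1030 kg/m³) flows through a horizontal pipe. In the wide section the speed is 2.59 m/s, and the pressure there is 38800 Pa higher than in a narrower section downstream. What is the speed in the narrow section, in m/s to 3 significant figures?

v₂ ≈ 9.06 m/s

With h₁ = h₂, rearranging Bernoulli gives v₂ = √(v₁² + 2ΔP/ρ).
v₂ = √(2.59² + 2·38800/1030) = √(6.71 + 75.3) = 9.06 m/s.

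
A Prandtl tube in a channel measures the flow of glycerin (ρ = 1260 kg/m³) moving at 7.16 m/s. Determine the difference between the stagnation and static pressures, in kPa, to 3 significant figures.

32.3 kPa

The dynamic pressure equals the rise in static pressure at the stagnation point: ΔP = ½ρv².
ΔP = ½·1260·7.16² = 32300 Pa.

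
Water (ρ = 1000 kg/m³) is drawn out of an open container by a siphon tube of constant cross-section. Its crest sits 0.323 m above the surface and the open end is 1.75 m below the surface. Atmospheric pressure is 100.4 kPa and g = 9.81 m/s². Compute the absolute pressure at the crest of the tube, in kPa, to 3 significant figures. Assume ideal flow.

Bernoulli surface→outlet gives ½v² = g·h_out, so v = √(2·9.81·1.75) = 5.86 m/s.
The bore is uniform, so the speed at the crest is the same v. Bernoulli surface→crest: P_atm = P_top + ½ρv² + ρg·h_top.
P_top = 100400 − ½·1000·5.86² − 1000·9.81·0.323 = 80100 Pa.

P_top ≈ 80.1 kPa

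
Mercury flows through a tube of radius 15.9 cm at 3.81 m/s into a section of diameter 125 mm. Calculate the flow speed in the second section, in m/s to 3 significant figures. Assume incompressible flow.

v₂ ≈ 24.7 m/s

Mass conservation (A₁v₁ = A₂v₂) gives v₂ = 3.81 × 794/123 = 24.7 m/s.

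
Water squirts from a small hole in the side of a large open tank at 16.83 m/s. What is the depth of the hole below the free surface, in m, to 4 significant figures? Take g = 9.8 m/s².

h ≈ 14.45 m

Inverting v = √(2gh) gives h = v² / 2g.
h = 16.83²/(2·9.8) = 283.2/19.60 = 14.45 m.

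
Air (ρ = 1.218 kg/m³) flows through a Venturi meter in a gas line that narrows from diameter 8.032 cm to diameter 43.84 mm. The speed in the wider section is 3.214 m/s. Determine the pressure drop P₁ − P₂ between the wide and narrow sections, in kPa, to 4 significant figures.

0.06459 kPa

Continuity gives A₁v₁ = A₂v₂, so v₂ = (50.67 cm²)/(15.09 cm²) × 3.214 m/s = 10.79 m/s.
The pipe is horizontal, so Bernoulli reduces to P₁ + ½ρv₁² = P₂ + ½ρv₂².
P₁ − P₂ = ½·1.218·(10.79² − 3.214²) = ½·1.218·106.1 = 64.59 Pa.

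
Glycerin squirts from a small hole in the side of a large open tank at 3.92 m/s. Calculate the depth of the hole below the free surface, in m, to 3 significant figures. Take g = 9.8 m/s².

0.784 m

For a small hole in a large open tank, ½v² = gh, giving h = v²/(2g).
h = 3.92²/(2·9.8) = 15.4/19.60 = 0.784 m.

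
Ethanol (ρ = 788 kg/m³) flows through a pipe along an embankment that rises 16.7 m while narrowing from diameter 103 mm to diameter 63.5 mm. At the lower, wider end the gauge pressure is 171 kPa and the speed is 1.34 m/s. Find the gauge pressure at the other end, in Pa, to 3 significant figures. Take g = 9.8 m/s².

By continuity, v₂ = v₁·A₁/A₂ = 1.34·(83.3/31.7) = 3.53 m/s.
Energy conservation along the streamline gives P₂ = P₁ − ½ρ(v₂² − v₁²) − ρg(h₂ − h₁).
P₂ = 171000 + ½·788·(1.34² − 3.53²) − 788·9.8·(+16.7) = 171000 + (-4190) − (129000) = 37800 Pa.

P₂ = 37800 Pa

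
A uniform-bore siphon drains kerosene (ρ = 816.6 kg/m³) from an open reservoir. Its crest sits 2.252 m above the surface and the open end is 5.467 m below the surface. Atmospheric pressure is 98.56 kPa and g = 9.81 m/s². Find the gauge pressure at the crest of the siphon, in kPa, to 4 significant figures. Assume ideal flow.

From the surface to the outlet (both open to atmosphere, surface at rest): v = √(2g·h_out) = √(2·9.81·5.467) = 10.36 m/s.
The bore is uniform, so the speed at the crest is the same v. Bernoulli surface→crest: P_atm = P_top + ½ρv² + ρg·h_top.
P_top = 98560 − ½·816.6·10.36² − 816.6·9.81·2.252 = 36720 Pa. So P_gauge = P_top − P_atm = -61840 Pa.

P_gauge = -61.84 kPa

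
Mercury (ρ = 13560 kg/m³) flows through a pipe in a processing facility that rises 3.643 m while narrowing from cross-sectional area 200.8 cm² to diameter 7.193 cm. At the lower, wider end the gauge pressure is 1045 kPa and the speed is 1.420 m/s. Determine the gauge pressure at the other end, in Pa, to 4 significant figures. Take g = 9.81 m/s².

Mass conservation (A₁v₁ = A₂v₂) gives v₂ = 1.420 × 200.8/40.64 = 7.017 m/s.
Applying Bernoulli between the two ends and solving for P₂: P₂ = P₁ + ½ρ(v₁² − v₂²) − ρgΔh.
P₂ = 1045000 + ½·13560·(1.420² − 7.017²) − 13560·9.81·(+3.643) = 1045000 + (-320100) − (484600) = 240200 Pa.

P₂ = 240200 Pa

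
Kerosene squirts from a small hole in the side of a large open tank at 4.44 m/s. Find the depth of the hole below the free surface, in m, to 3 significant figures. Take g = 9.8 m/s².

1.01 m

Inverting v = √(2gh) gives h = v² / 2g.
h = 4.44²/(2·9.8) = 19.7/19.60 = 1.01 m.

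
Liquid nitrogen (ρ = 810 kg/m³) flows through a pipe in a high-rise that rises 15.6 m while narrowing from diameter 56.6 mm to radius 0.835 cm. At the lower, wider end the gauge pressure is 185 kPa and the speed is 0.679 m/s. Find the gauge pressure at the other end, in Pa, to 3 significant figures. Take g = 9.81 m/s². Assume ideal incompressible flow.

By continuity, v₂ = v₁·A₁/A₂ = 0.679·(25.2/2.19) = 7.80 m/s.
Applying Bernoulli between the two ends and solving for P₂: P₂ = P₁ + ½ρ(v₁² − v₂²) − ρgΔh.
P₂ = 185000 + ½·810·(0.679² − 7.80²) − 810·9.81·(+15.6) = 185000 + (-24500) − (124000) = 36600 Pa.

P₂ ≈ 36600 Pa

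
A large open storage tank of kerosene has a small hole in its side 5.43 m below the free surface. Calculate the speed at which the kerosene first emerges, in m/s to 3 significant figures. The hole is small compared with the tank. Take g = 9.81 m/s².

10.3 m/s

With the surface at rest and both surface and jet at atmospheric pressure, Bernoulli gives ρg h = ½ρv², so v = √(2gh) = √(2·9.81·5.43) = 10.3 m/s.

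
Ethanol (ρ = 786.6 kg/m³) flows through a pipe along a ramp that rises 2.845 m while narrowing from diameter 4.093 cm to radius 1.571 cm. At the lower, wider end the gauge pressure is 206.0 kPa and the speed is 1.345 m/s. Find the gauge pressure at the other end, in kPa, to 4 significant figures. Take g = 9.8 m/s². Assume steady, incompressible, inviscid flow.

P₂ = 182.7 kPa

The volume flow rate is constant, so v₂ = (A₁/A₂)v₁ = (13.16/7.754)·1.345 = 2.282 m/s.
Applying Bernoulli between the two ends and solving for P₂: P₂ = P₁ + ½ρ(v₁² − v₂²) − ρgΔh.
P₂ = 206000 + ½·786.6·(1.345² − 2.282²) − 786.6·9.8·(+2.845) = 206000 + (-1337) − (21930) = 182700 Pa.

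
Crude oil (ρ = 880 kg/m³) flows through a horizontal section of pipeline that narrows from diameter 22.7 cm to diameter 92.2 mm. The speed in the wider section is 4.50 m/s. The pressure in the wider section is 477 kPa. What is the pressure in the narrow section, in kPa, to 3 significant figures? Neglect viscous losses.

P₂ = 159 kPa

By continuity, v₂ = v₁·A₁/A₂ = 4.50·(405/66.8) = 27.3 m/s.
Along the horizontal streamline, P + ½ρv² is constant.
P₂ = P₁ − ½ρ(v₂² − v₁²) = 477000 − ½·880·(27.3² − 4.50²) = 477000 − 318000 = 159000 Pa.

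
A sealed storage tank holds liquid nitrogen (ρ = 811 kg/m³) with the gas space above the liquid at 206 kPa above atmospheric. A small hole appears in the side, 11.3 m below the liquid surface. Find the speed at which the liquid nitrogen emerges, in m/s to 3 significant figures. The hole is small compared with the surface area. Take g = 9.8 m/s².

Take point 1 at the surface (v₁ ≈ 0) and point 2 at the hole (at atmospheric pressure). Bernoulli: P₁ + ρg h = P_atm + ½ρv₂².
With P₁ − P_atm = 206000 Pa, v₂ = √(2gh + 2ΔP/ρ) = √(2·9.8·11.3 + 2·206000/811) = 27.0 m/s.

v = 27.0 m/s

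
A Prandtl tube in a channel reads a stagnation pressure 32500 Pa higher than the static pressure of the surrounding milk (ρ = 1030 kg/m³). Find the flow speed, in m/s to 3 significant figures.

v ≈ 7.94 m/s

The dynamic pressure equals the rise in static pressure at the stagnation point: ΔP = ½ρv².
v = √(2ΔP/ρ) = √(2·32500/1030) = 7.94 m/s.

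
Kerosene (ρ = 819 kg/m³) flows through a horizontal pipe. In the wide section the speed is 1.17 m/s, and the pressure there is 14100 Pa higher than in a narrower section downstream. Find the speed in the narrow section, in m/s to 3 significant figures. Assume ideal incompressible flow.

Along the level pipe P + ½ρv² is conserved, hence v₂² = v₁² + 2(P₁ − P₂)/ρ.
v₂ = √(1.17² + 2·14100/819) = √(1.37 + 34.4) = 5.98 m/s.

v₂ = 5.98 m/s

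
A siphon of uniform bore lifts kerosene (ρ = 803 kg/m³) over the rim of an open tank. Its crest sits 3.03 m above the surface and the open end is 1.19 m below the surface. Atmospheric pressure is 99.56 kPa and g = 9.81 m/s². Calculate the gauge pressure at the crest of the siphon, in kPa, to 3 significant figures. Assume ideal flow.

P_gauge = -33.2 kPa

Bernoulli surface→outlet gives ½v² = g·h_out, so v = √(2·9.81·1.19) = 4.83 m/s.
With constant cross-section the crest speed equals v; applying Bernoulli from the surface up to the crest, P_top = P_atm − ½ρv² − ρg·h_top.
P_top = 99560 − ½·803·4.83² − 803·9.81·3.03 = 66300 Pa. So P_gauge = P_top − P_atm = -33200 Pa.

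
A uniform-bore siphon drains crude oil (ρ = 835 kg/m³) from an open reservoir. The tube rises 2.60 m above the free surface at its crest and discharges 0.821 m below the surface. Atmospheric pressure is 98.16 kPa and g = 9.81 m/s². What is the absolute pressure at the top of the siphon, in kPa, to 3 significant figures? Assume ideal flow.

P_top ≈ 70.1 kPa

The outlet speed comes from Torricelli: v = √(2g·0.821) = 4.01 m/s.
The bore is uniform, so the speed at the crest is the same v. Bernoulli surface→crest: P_atm = P_top + ½ρv² + ρg·h_top.
P_top = 98160 − ½·835·4.01² − 835·9.81·2.60 = 70100 Pa.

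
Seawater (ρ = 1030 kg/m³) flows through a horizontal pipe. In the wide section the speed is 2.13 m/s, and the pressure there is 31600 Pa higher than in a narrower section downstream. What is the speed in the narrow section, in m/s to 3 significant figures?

Along the level pipe P + ½ρv² is conserved, hence v₂² = v₁² + 2(P₁ − P₂)/ρ.
v₂ = √(2.13² + 2·31600/1030) = √(4.54 + 61.4) = 8.12 m/s.

8.12 m/s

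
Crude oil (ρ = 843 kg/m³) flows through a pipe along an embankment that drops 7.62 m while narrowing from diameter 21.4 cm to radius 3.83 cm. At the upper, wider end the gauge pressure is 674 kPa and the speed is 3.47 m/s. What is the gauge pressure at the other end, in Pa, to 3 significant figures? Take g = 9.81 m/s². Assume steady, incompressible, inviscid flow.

P₂ ≈ 433000 Pa

The volume flow rate is constant, so v₂ = (A₁/A₂)v₁ = (360/46.1)·3.47 = 27.1 m/s.
Bernoulli: P₁ + ½ρv₁² + ρg h₁ = P₂ + ½ρv₂² + ρg h₂, so P₂ = P₁ + ½ρ(v₁² − v₂²) − ρg(h₂ − h₁).
P₂ = 674000 + ½·843·(3.47² − 27.1²) − 843·9.81·(−7.62) = 674000 + (-304000) − (-63000) = 433000 Pa.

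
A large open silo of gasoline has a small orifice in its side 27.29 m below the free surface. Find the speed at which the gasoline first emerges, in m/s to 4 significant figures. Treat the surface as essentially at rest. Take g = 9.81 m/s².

v = 23.14 m/s

The surface is effectively still and both ends are open, so ½v² = gh and v = √(2·9.81·27.29) = 23.14 m/s.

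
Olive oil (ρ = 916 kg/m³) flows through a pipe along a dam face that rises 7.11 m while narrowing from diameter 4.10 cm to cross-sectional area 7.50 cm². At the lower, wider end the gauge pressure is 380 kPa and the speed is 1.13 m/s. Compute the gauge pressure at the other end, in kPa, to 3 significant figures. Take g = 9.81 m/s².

315 kPa

The volume flow rate is constant, so v₂ = (A₁/A₂)v₁ = (13.2/7.50)·1.13 = 1.99 m/s.
Energy conservation along the streamline gives P₂ = P₁ − ½ρ(v₂² − v₁²) − ρg(h₂ − h₁).
P₂ = 380000 + ½·916·(1.13² − 1.99²) − 916·9.81·(+7.11) = 380000 + (-1230) − (63900) = 315000 Pa.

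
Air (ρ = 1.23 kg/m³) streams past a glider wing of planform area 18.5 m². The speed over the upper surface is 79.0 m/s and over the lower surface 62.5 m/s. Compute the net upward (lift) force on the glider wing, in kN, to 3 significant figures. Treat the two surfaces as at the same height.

With equal heights on the two surfaces, Bernoulli gives P_lower − P_upper = ½ρ(v_upper² − v_lower²).
ΔP = ½·1.23·(79.0² − 62.5²) = 1440 Pa.
Lift = ΔP · A = 1440 × 18.5 = 26600 N.

26.6 kN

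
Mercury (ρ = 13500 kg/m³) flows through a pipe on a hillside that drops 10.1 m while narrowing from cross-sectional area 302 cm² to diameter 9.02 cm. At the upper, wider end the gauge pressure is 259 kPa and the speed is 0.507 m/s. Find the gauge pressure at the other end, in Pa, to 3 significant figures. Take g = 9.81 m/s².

1560000 Pa

By continuity, v₂ = v₁·A₁/A₂ = 0.507·(302/63.9) = 2.40 m/s.
Bernoulli: P₁ + ½ρv₁² + ρg h₁ = P₂ + ½ρv₂² + ρg h₂, so P₂ = P₁ + ½ρ(v₁² − v₂²) − ρg(h₂ − h₁).
P₂ = 259000 + ½·13500·(0.507² − 2.40²) − 13500·9.81·(−10.1) = 259000 + (-37000) − (-1340000) = 1560000 Pa.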